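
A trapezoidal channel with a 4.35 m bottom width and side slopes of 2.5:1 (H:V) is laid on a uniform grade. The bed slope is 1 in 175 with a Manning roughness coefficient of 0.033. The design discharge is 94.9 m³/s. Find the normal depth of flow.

y_n = 2.72 m

Manning's equation rearranged: A R^(2/3) = nQ / (1·√S) = 0.033 × 94.9 / (√0.005714) = 41.43.
At y = 3.37 m: A R^(2/3) = 66.36 — over.
At y = 2.34 m: A R^(2/3) = 29.98 — short.
At y = 2.72 m: A R^(2/3) = 41.43 — matches.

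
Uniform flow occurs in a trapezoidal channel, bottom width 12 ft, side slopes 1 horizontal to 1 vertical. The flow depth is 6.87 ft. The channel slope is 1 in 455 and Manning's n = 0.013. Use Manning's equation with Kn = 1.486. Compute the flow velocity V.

V = 13.8 ft/s

With bottom width b = 12 ft and side slope z = 1: A = (b + zy)y = (12 + 1×6.87)×6.87 = 129.6 ft²; P = b + 2y√(1+z²) = 12 + 2×6.87×1.414 = 31.43 ft.
Hydraulic radius R = A/P = 129.6/31.43 = 4.124 ft.
From Manning's equation, V = (1.486/n) R^(2/3) S^(1/2) = (1.486/0.013) × 4.124^(2/3) × 0.002198^(1/2) = 13.8 ft/s.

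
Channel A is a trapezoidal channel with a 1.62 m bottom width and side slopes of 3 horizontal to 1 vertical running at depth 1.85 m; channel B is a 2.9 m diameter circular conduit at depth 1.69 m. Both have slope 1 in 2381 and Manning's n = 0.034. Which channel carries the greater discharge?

channel A

Channel A: With bottom width b = 1.62 m and side slope z = 3: A = (b + zy)y = (1.62 + 3×1.85)×1.85 = 13.26 m²; P = b + 2y√(1+z²) = 1.62 + 2×1.85×3.162 = 13.32 m. Hydraulic radius R = A/P = 13.26/13.32 = 0.9958 m. Q_A = (1/0.034)·13.26·0.9958^(2/3)·√0.00042 = 7.973 m³/s.
Channel B: For a circular section of diameter D = 2.9 m at depth y = 1.69 m, the central angle is θ = 2 arccos(1 − 2y/D) = 3.474 rad. Then A = (D²/8)(θ − sin θ) = 3.995 m² and P = Dθ/2 = 5.038 m. Hydraulic radius R = A/P = 3.995/5.038 = 0.7931 m. Q_B = (1/0.034)·3.995·0.7931^(2/3)·√0.00042 = 2.063 m³/s.
Q_A = 7.973 m³/s vs Q_B = 2.063 m³/s, so channel A carries more.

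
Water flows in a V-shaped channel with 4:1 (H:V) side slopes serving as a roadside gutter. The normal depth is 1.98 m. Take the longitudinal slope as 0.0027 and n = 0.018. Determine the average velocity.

V = 2.81 m/s

For a triangular section with side slope z = 4: A = zy² = 4×1.98² = 15.68 m²; P = 2y√(1+z²) = 2×1.98×4.123 = 16.33 m.
Hydraulic radius R = A/P = 15.68/16.33 = 0.9604 m.
From Manning's equation, V = (1/n) R^(2/3) S^(1/2) = (1/0.018) × 0.9604^(2/3) × 0.0027^(1/2) = 2.81 m/s.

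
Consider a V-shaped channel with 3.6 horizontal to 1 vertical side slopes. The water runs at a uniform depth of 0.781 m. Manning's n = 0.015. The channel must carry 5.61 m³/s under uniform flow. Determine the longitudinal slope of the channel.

S = 0.00541

For a triangular section with side slope z = 3.6: A = zy² = 3.6×0.781² = 2.196 m²; P = 2y√(1+z²) = 2×0.781×3.736 = 5.836 m.
Hydraulic radius R = A/P = 2.196/5.836 = 0.3763 m.
From Manning's equation, S = [nQ / (1 A R^(2/3))]² = [0.015 × 5.61 / (1 × 2.196 × 0.3763^(2/3))]² = 0.00541.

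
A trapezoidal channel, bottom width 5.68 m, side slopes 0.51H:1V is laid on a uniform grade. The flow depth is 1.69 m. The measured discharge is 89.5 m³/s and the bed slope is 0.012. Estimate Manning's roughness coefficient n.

n = 0.015

With bottom width b = 5.68 m and side slope z = 0.51: A = (b + zy)y = (5.68 + 0.51×1.69)×1.69 = 11.06 m²; P = b + 2y√(1+z²) = 5.68 + 2×1.69×1.123 = 9.474 m.
Hydraulic radius R = A/P = 11.06/9.474 = 1.167 m.
Rearranging Manning's equation: n = (1/Q) A R^(2/3) S^(1/2) = (1/89.5) × 11.06 × 1.167^(2/3) × √0.012 = 0.015.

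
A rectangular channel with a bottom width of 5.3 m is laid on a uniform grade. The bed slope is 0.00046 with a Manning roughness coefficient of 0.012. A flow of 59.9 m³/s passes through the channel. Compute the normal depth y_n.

y_n = 4.5 m

Manning's equation rearranged: A R^(2/3) = nQ / (1·√S) = 0.012 × 59.9 / (√0.00046) = 33.51.
At y = 4.04 m: A R^(2/3) = 29.29 — too small.
At y = 5.21 m: A R^(2/3) = 40.2 — too large.
At y = 4.5 m: A R^(2/3) = 33.54 — close enough.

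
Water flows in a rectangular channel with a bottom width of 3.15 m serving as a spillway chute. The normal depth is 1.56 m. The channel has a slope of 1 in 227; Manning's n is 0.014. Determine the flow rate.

Flow area A = b·y = 3.15 × 1.56 = 4.914 m². Wetted perimeter P = b + 2y = 3.15 + 2×1.56 = 6.27 m.
Hydraulic radius R = A/P = 4.914/6.27 = 0.7837 m.
Manning's equation: Q = (1/n) A R^(2/3) S^(1/2) = (1/0.014) × 4.914 × 0.7837^(2/3) × 0.004405^(1/2) = 19.8 m³/s.

Q = 19.8 m³/s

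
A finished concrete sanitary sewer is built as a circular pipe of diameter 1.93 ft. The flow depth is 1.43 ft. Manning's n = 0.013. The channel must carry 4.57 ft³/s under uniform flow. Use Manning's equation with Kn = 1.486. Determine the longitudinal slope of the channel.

S = 0.000611

For a circular section of diameter D = 1.93 ft at depth y = 1.43 ft, the central angle is θ = 2 arccos(1 − 2y/D) = 4.147 rad. Then A = (D²/8)(θ − sin θ) = 2.324 ft² and P = Dθ/2 = 4.002 ft.
Hydraulic radius R = A/P = 2.324/4.002 = 0.5807 ft.
From Manning's equation, S = [nQ / (1.486 A R^(2/3))]² = [0.013 × 4.57 / (1.486 × 2.324 × 0.5807^(2/3))]² = 0.000611.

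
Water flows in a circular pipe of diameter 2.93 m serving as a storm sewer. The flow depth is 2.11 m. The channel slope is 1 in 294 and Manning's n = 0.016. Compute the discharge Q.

For a circular section of diameter D = 2.93 m at depth y = 2.11 m, the central angle is θ = 2 arccos(1 − 2y/D) = 4.053 rad. Then A = (D²/8)(θ − sin θ) = 5.198 m² and P = Dθ/2 = 5.938 m.
Hydraulic radius R = A/P = 5.198/5.938 = 0.8754 m.
Manning's equation: Q = (1/n) A R^(2/3) S^(1/2) = (1/0.016) × 5.198 × 0.8754^(2/3) × 0.003401^(1/2) = 17.3 m³/s.

Q = 17.3 m³/s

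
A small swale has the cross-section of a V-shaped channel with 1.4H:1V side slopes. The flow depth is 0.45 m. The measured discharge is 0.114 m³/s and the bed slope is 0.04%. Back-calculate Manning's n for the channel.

n = 0.016

For a triangular section with side slope z = 1.4: A = zy² = 1.4×0.45² = 0.2835 m²; P = 2y√(1+z²) = 2×0.45×1.72 = 1.548 m.
Hydraulic radius R = A/P = 0.2835/1.548 = 0.1831 m.
Rearranging Manning's equation: n = (1/Q) A R^(2/3) S^(1/2) = (1/0.114) × 0.2835 × 0.1831^(2/3) × √0.0004 = 0.016.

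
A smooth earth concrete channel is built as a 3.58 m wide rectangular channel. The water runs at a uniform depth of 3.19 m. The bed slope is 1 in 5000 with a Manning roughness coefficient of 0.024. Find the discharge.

Q = 7.37 m³/s

Flow area A = b·y = 3.58 × 3.19 = 11.42 m². Wetted perimeter P = b + 2y = 3.58 + 2×3.19 = 9.96 m.
Hydraulic radius R = A/P = 11.42/9.96 = 1.147 m.
Manning's equation: Q = (1/n) A R^(2/3) S^(1/2) = (1/0.024) × 11.42 × 1.147^(2/3) × 0.0002^(1/2) = 7.37 m³/s.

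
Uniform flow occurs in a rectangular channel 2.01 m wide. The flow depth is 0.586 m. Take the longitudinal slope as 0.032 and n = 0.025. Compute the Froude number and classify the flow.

Flow area A = b·y = 2.01 × 0.586 = 1.178 m². Wetted perimeter P = b + 2y = 2.01 + 2×0.586 = 3.182 m.
Hydraulic radius R = A/P = 1.178/3.182 = 0.3702 m.
V = (1/n) R^(2/3) √S = (1/0.025) × 0.3702^(2/3) × √0.032 = 3.689 m/s. Hydraulic depth D_h = A/T = 1.178/2.01 = 0.586 m.
Froude number Fr = V/√(g·D_h) = 3.689/√(9.81×0.586) = 1.54, which is greater than 1, so the flow is supercritical.

supercritical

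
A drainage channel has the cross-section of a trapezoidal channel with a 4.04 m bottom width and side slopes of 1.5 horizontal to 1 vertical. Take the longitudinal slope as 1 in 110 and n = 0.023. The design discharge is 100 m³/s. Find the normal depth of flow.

y_n = 2.44 m

Manning's equation rearranged: A R^(2/3) = nQ / (1·√S) = 0.023 × 100 / (√0.009091) = 24.12.
Try y = 1.91 m: A R^(2/3) = 14.95 — short.
Try y = 2.44 m: A R^(2/3) = 24.22 — matches.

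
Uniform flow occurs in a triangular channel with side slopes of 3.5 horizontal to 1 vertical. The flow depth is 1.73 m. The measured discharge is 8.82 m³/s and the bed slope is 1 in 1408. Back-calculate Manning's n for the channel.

For a triangular section with side slope z = 3.5: A = zy² = 3.5×1.73² = 10.48 m²; P = 2y√(1+z²) = 2×1.73×3.64 = 12.59 m.
Hydraulic radius R = A/P = 10.48/12.59 = 0.8317 m.
Rearranging Manning's equation: n = (1/Q) A R^(2/3) S^(1/2) = (1/8.82) × 10.48 × 0.8317^(2/3) × √0.0007102 = 0.028.

n = 0.028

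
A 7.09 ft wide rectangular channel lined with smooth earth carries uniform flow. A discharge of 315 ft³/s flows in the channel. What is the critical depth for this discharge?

y_c = 3.94 ft

For a rectangular channel, critical depth y_c = (q²/g)^(1/3) where q = Q/b = 315/7.09 = 44.43 ft²/s.
So y_c = (44.43²/32.2)^(1/3) = 3.94 ft.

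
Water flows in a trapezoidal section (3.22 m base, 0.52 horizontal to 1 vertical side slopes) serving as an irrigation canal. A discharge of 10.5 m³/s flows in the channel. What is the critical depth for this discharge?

At critical depth, Q² T / (g A³) = 1, i.e. A³/T = Q²/g = 10.5²/9.81 = 11.24.
Trying y = 1.14 m: A³/T = 18.64 — too large.
Trying y = 0.664 m: A³/T = 3.393 — too small.
Trying y = 0.972 m: A³/T = 11.22 — close enough.

y_c = 0.972 m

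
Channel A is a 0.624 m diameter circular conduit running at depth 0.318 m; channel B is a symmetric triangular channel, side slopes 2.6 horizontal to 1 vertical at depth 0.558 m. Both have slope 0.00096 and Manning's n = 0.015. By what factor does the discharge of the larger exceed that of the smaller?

Channel A: For a circular section of diameter D = 0.624 m at depth y = 0.318 m, the central angle is θ = 2 arccos(1 − 2y/D) = 3.18 rad. Then A = (D²/8)(θ − sin θ) = 0.1567 m² and P = Dθ/2 = 0.9922 m. Hydraulic radius R = A/P = 0.1567/0.9922 = 0.1579 m. Q_A = (1/0.015)·0.1567·0.1579^(2/3)·√0.00096 = 0.09452 m³/s.
Channel B: For a triangular section with side slope z = 2.6: A = zy² = 2.6×0.558² = 0.8095 m²; P = 2y√(1+z²) = 2×0.558×2.786 = 3.109 m. Hydraulic radius R = A/P = 0.8095/3.109 = 0.2604 m. Q_B = (1/0.015)·0.8095·0.2604^(2/3)·√0.00096 = 0.6819 m³/s.
The larger discharge is 0.6819 m³/s and the smaller is 0.09452 m³/s; the ratio is 7.21.

7.21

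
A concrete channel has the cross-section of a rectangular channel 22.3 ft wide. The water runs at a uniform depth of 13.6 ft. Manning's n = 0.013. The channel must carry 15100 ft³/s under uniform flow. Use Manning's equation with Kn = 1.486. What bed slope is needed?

Flow area A = b·y = 22.3 × 13.6 = 303.3 ft². Wetted perimeter P = b + 2y = 22.3 + 2×13.6 = 49.5 ft.
Hydraulic radius R = A/P = 303.3/49.5 = 6.127 ft.
From Manning's equation, S = [nQ / (1.486 A R^(2/3))]² = [0.013 × 15100 / (1.486 × 303.3 × 6.127^(2/3))]² = 0.0169.

S = 0.0169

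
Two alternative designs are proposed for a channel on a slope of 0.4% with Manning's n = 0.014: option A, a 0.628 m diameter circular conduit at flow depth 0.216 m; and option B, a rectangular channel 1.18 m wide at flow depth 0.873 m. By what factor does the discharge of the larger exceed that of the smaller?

Channel A: For a circular section of diameter D = 0.628 m at depth y = 0.216 m, the central angle is θ = 2 arccos(1 − 2y/D) = 2.507 rad. Then A = (D²/8)(θ − sin θ) = 0.09434 m² and P = Dθ/2 = 0.7871 m. Hydraulic radius R = A/P = 0.09434/0.7871 = 0.1199 m. Q_A = (1/0.014)·0.09434·0.1199^(2/3)·√0.004 = 0.1036 m³/s.
Channel B: Flow area A = b·y = 1.18 × 0.873 = 1.03 m². Wetted perimeter P = b + 2y = 1.18 + 2×0.873 = 2.926 m. Hydraulic radius R = A/P = 1.03/2.926 = 0.3521 m. Q_B = (1/0.014)·1.03·0.3521^(2/3)·√0.004 = 2.32 m³/s.
The larger discharge is 2.32 m³/s and the smaller is 0.1036 m³/s; the ratio is 22.4.

22.4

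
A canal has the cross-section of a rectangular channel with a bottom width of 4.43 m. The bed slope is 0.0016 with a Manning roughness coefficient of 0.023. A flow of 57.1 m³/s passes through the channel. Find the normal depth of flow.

y_n = 5.47 m

Manning's equation rearranged: A R^(2/3) = nQ / (1·√S) = 0.023 × 57.1 / (√0.0016) = 32.83.
At y = 4.59 m: A R^(2/3) = 26.57 — low.
At y = 6.25 m: A R^(2/3) = 38.43 — high.
At y = 5.47 m: A R^(2/3) = 32.82 — ≈ 32.83.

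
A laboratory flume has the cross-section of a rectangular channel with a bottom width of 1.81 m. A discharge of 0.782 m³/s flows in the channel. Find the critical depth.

y_c = 0.267 m

For a rectangular channel, critical depth y_c = (q²/g)^(1/3) where q = Q/b = 0.782/1.81 = 0.432 m²/s.
So y_c = (0.432²/9.81)^(1/3) = 0.267 m.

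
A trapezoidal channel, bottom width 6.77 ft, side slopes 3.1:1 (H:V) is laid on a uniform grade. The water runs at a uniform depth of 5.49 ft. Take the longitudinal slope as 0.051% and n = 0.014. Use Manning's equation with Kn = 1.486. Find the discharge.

With bottom width b = 6.77 ft and side slope z = 3.1: A = (b + zy)y = (6.77 + 3.1×5.49)×5.49 = 130.6 ft²; P = b + 2y√(1+z²) = 6.77 + 2×5.49×3.257 = 42.54 ft.
Hydraulic radius R = A/P = 130.6/42.54 = 3.07 ft.
Manning's equation: Q = (1.486/n) A R^(2/3) S^(1/2) = (1.486/0.014) × 130.6 × 3.07^(2/3) × 0.00051^(1/2) = 661 ft³/s.

Q = 661 ft³/s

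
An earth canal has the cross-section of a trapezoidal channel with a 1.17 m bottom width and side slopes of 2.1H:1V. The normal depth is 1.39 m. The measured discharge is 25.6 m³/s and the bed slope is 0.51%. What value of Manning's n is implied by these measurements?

n = 0.013

With bottom width b = 1.17 m and side slope z = 2.1: A = (b + zy)y = (1.17 + 2.1×1.39)×1.39 = 5.684 m²; P = b + 2y√(1+z²) = 1.17 + 2×1.39×2.326 = 7.636 m.
Hydraulic radius R = A/P = 5.684/7.636 = 0.7443 m.
Rearranging Manning's equation: n = (1/Q) A R^(2/3) S^(1/2) = (1/25.6) × 5.684 × 0.7443^(2/3) × √0.0051 = 0.013.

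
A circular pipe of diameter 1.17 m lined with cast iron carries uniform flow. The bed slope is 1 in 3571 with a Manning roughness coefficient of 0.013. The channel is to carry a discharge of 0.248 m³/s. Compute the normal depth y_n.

y_n = 0.519 m

Manning's equation rearranged: A R^(2/3) = nQ / (1·√S) = 0.013 × 0.248 / (√0.00028) = 0.1927.
Trying y = 0.638 m: A R^(2/3) = 0.2736 — too large.
Trying y = 0.415 m: A R^(2/3) = 0.1277 — too small.
Trying y = 0.519 m: A R^(2/3) = 0.1924 — matches.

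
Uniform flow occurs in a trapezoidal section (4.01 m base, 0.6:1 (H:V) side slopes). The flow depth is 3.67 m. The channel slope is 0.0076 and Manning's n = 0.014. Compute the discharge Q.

With bottom width b = 4.01 m and side slope z = 0.6: A = (b + zy)y = (4.01 + 0.6×3.67)×3.67 = 22.8 m²; P = b + 2y√(1+z²) = 4.01 + 2×3.67×1.166 = 12.57 m.
Hydraulic radius R = A/P = 22.8/12.57 = 1.814 m.
Manning's equation: Q = (1/n) A R^(2/3) S^(1/2) = (1/0.014) × 22.8 × 1.814^(2/3) × 0.0076^(1/2) = 211 m³/s.

Q = 211 m³/s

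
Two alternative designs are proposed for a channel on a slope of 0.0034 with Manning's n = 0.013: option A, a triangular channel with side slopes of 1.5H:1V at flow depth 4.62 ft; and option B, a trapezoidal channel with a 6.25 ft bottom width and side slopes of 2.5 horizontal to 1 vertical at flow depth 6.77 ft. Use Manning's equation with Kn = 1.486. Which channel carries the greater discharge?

channel B

Channel A: For a triangular section with side slope z = 1.5: A = zy² = 1.5×4.62² = 32.02 ft²; P = 2y√(1+z²) = 2×4.62×1.803 = 16.66 ft. Hydraulic radius R = A/P = 32.02/16.66 = 1.922 ft. Q_A = (1.486/0.013)·32.02·1.922^(2/3)·√0.0034 = 329.9 ft³/s.
Channel B: With bottom width b = 6.25 ft and side slope z = 2.5: A = (b + zy)y = (6.25 + 2.5×6.77)×6.77 = 156.9 ft²; P = b + 2y√(1+z²) = 6.25 + 2×6.77×2.693 = 42.71 ft. Hydraulic radius R = A/P = 156.9/42.71 = 3.674 ft. Q_B = (1.486/0.013)·156.9·3.674^(2/3)·√0.0034 = 2490 ft³/s.
Q_A = 329.9 ft³/s vs Q_B = 2490 ft³/s, so channel B carries more.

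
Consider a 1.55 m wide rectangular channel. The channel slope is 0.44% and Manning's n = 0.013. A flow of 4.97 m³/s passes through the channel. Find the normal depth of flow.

y_n = 1.07 m

Manning's equation rearranged: A R^(2/3) = nQ / (1·√S) = 0.013 × 4.97 / (√0.0044) = 0.974.
Trying y = 1.35 m: A R^(2/3) = 1.305 — too large.
Trying y = 0.811 m: A R^(2/3) = 0.6782 — too small.
Trying y = 1.07 m: A R^(2/3) = 0.9731 — matches.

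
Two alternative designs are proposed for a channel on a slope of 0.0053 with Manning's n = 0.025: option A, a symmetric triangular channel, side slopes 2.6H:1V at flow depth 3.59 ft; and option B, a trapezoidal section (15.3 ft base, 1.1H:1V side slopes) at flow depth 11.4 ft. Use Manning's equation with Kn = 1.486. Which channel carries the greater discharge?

channel B

Channel A: For a triangular section with side slope z = 2.6: A = zy² = 2.6×3.59² = 33.51 ft²; P = 2y√(1+z²) = 2×3.59×2.786 = 20 ft. Hydraulic radius R = A/P = 33.51/20 = 1.675 ft. Q_A = (1.486/0.025)·33.51·1.675^(2/3)·√0.0053 = 204.5 ft³/s.
Channel B: With bottom width b = 15.3 ft and side slope z = 1.1: A = (b + zy)y = (15.3 + 1.1×11.4)×11.4 = 317.4 ft²; P = b + 2y√(1+z²) = 15.3 + 2×11.4×1.487 = 49.19 ft. Hydraulic radius R = A/P = 317.4/49.19 = 6.451 ft. Q_B = (1.486/0.025)·317.4·6.451^(2/3)·√0.0053 = 4760 ft³/s.
Q_A = 204.5 ft³/s vs Q_B = 4760 ft³/s, so channel B carries more.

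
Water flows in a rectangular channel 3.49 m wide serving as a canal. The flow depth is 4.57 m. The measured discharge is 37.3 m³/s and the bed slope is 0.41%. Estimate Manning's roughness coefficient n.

n = 0.032

Flow area A = b·y = 3.49 × 4.57 = 15.95 m². Wetted perimeter P = b + 2y = 3.49 + 2×4.57 = 12.63 m.
Hydraulic radius R = A/P = 15.95/12.63 = 1.263 m.
Rearranging Manning's equation: n = (1/Q) A R^(2/3) S^(1/2) = (1/37.3) × 15.95 × 1.263^(2/3) × √0.0041 = 0.032.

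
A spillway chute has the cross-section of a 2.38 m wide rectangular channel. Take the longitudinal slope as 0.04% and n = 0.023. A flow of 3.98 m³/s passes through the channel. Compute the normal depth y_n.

y_n = 2.27 m

Manning's equation rearranged: A R^(2/3) = nQ / (1·√S) = 0.023 × 3.98 / (√0.0004) = 4.577.
At y = 1.82 m: A R^(2/3) = 3.478 — short.
At y = 2.27 m: A R^(2/3) = 4.581 — ≈ 4.577.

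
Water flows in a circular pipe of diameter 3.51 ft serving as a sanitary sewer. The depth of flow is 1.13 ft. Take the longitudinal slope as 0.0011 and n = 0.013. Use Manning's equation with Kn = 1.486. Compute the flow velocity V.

For a circular section of diameter D = 3.51 ft at depth y = 1.13 ft, the central angle is θ = 2 arccos(1 − 2y/D) = 2.413 rad. Then A = (D²/8)(θ − sin θ) = 2.692 ft² and P = Dθ/2 = 4.235 ft.
Hydraulic radius R = A/P = 2.692/4.235 = 0.6355 ft.
From Manning's equation, V = (1.486/n) R^(2/3) S^(1/2) = (1.486/0.013) × 0.6355^(2/3) × 0.0011^(1/2) = 2.8 ft/s.

V = 2.8 ft/s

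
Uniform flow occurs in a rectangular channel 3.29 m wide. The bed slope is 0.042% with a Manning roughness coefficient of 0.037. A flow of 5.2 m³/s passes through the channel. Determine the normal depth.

y_n = 2.79 m

Manning's equation rearranged: A R^(2/3) = nQ / (1·√S) = 0.037 × 5.2 / (√0.00042) = 9.388.
Trying y = 3.06 m: A R^(2/3) = 10.53 — too large.
Trying y = 1.94 m: A R^(2/3) = 5.906 — too small.
Trying y = 2.79 m: A R^(2/3) = 9.391 — close enough.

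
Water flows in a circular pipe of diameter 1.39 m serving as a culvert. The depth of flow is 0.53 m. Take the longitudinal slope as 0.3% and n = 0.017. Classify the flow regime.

For a circular section of diameter D = 1.39 m at depth y = 0.53 m, the central angle is θ = 2 arccos(1 − 2y/D) = 2.662 rad. Then A = (D²/8)(θ − sin θ) = 0.5316 m² and P = Dθ/2 = 1.85 m.
Hydraulic radius R = A/P = 0.5316/1.85 = 0.2873 m.
V = (1/n) R^(2/3) √S = (1/0.017) × 0.2873^(2/3) × √0.003 = 1.403 m/s. Hydraulic depth D_h = A/T = 0.5316/1.35 = 0.3937 m.
Froude number Fr = V/√(g·D_h) = 1.403/√(9.81×0.3937) = 0.714, which is less than 1, so the flow is subcritical.

subcritical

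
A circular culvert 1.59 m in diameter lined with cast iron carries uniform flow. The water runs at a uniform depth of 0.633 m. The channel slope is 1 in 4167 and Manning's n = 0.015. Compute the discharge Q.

Q = 0.37 m³/s

For a circular section of diameter D = 1.59 m at depth y = 0.633 m, the central angle is θ = 2 arccos(1 − 2y/D) = 2.731 rad. Then A = (D²/8)(θ − sin θ) = 0.737 m² and P = Dθ/2 = 2.171 m.
Hydraulic radius R = A/P = 0.737/2.171 = 0.3394 m.
Manning's equation: Q = (1/n) A R^(2/3) S^(1/2) = (1/0.015) × 0.737 × 0.3394^(2/3) × 0.00024^(1/2) = 0.37 m³/s.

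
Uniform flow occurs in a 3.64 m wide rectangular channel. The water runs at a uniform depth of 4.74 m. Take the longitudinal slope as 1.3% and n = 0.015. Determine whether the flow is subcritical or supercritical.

supercritical

Flow area A = b·y = 3.64 × 4.74 = 17.25 m². Wetted perimeter P = b + 2y = 3.64 + 2×4.74 = 13.12 m.
Hydraulic radius R = A/P = 17.25/13.12 = 1.315 m.
V = (1/n) R^(2/3) √S = (1/0.015) × 1.315^(2/3) × √0.013 = 9.124 m/s. Hydraulic depth D_h = A/T = 17.25/3.64 = 4.74 m.
Froude number Fr = V/√(g·D_h) = 9.124/√(9.81×4.74) = 1.34, which is greater than 1, so the flow is supercritical.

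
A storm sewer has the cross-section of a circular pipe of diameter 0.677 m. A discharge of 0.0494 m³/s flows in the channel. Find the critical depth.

At critical depth, Q² T / (g A³) = 1, i.e. A³/T = Q²/g = 0.0494²/9.81 = 0.0002488.
Try y = 0.153 m: A³/T = 0.0004009 — too large.
Try y = 0.103 m: A³/T = 0.00008490 — too small.
Try y = 0.135 m: A³/T = 0.0002457 — ≈ 0.0002488.

y_c = 0.135 m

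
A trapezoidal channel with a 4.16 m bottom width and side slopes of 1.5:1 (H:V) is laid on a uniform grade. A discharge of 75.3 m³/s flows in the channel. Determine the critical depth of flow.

y_c = 2.41 m

At critical depth, Q² T / (g A³) = 1, i.e. A³/T = Q²/g = 75.3²/9.81 = 578.
Trying y = 2.11 m: A³/T = 352 — too small.
Trying y = 2.41 m: A³/T = 577.6 — close enough.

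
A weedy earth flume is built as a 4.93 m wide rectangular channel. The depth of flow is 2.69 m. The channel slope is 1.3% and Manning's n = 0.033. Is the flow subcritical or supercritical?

Flow area A = b·y = 4.93 × 2.69 = 13.26 m². Wetted perimeter P = b + 2y = 4.93 + 2×2.69 = 10.31 m.
Hydraulic radius R = A/P = 13.26/10.31 = 1.286 m.
V = (1/n) R^(2/3) √S = (1/0.033) × 1.286^(2/3) × √0.013 = 4.086 m/s. Hydraulic depth D_h = A/T = 13.26/4.93 = 2.69 m.
Froude number Fr = V/√(g·D_h) = 4.086/√(9.81×2.69) = 0.796, which is less than 1, so the flow is subcritical.

subcritical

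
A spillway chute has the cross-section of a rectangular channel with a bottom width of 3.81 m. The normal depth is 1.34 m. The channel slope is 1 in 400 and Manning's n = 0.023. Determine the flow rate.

Q = 9.46 m³/s

Flow area A = b·y = 3.81 × 1.34 = 5.105 m². Wetted perimeter P = b + 2y = 3.81 + 2×1.34 = 6.49 m.
Hydraulic radius R = A/P = 5.105/6.49 = 0.7867 m.
Manning's equation: Q = (1/n) A R^(2/3) S^(1/2) = (1/0.023) × 5.105 × 0.7867^(2/3) × 0.0025^(1/2) = 9.46 m³/s.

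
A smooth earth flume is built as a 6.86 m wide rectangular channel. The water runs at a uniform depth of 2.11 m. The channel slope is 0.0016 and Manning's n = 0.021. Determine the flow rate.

Q = 32.9 m³/s

Flow area A = b·y = 6.86 × 2.11 = 14.47 m². Wetted perimeter P = b + 2y = 6.86 + 2×2.11 = 11.08 m.
Hydraulic radius R = A/P = 14.47/11.08 = 1.306 m.
Manning's equation: Q = (1/n) A R^(2/3) S^(1/2) = (1/0.021) × 14.47 × 1.306^(2/3) × 0.0016^(1/2) = 32.9 m³/s.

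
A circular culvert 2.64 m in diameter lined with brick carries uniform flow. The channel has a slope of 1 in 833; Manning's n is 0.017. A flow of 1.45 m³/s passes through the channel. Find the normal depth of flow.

Manning's equation rearranged: A R^(2/3) = nQ / (1·√S) = 0.017 × 1.45 / (√0.0012) = 0.7114.
Try y = 0.935 m: A R^(2/3) = 1.116 — too large.
Try y = 0.74 m: A R^(2/3) = 0.712 — matches.

y_n = 0.74 m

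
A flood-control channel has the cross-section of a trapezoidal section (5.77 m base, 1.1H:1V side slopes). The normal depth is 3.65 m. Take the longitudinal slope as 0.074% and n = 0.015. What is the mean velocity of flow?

V = 3.02 m/s

With bottom width b = 5.77 m and side slope z = 1.1: A = (b + zy)y = (5.77 + 1.1×3.65)×3.65 = 35.72 m²; P = b + 2y√(1+z²) = 5.77 + 2×3.65×1.487 = 16.62 m.
Hydraulic radius R = A/P = 35.72/16.62 = 2.149 m.
From Manning's equation, V = (1/n) R^(2/3) S^(1/2) = (1/0.015) × 2.149^(2/3) × 0.00074^(1/2) = 3.02 m/s.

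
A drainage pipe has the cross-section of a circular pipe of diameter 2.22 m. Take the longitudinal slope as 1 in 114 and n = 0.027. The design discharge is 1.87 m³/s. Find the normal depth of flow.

y_n = 0.684 m

Manning's equation rearranged: A R^(2/3) = nQ / (1·√S) = 0.027 × 1.87 / (√0.008772) = 0.5391.
Trying y = 0.512 m: A R^(2/3) = 0.305 — too small.
Trying y = 0.835 m: A R^(2/3) = 0.7865 — too large.
Trying y = 0.684 m: A R^(2/3) = 0.539 — close enough.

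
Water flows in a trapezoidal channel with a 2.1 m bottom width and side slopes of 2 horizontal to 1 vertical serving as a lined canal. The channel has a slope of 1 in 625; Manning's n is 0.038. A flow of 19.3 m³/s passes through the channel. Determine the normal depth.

y_n = 2.33 m

Manning's equation rearranged: A R^(2/3) = nQ / (1·√S) = 0.038 × 19.3 / (√0.0016) = 18.34.
At y = 1.76 m: A R^(2/3) = 9.838 — short.
At y = 2.33 m: A R^(2/3) = 18.36 — ≈ 18.34.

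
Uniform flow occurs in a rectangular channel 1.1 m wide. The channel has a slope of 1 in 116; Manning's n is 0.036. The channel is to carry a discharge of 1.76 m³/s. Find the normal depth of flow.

Manning's equation rearranged: A R^(2/3) = nQ / (1·√S) = 0.036 × 1.76 / (√0.008621) = 0.6824.
Try y = 1.43 m: A R^(2/3) = 0.85 — over.
Try y = 0.923 m: A R^(2/3) = 0.4991 — short.
Try y = 1.19 m: A R^(2/3) = 0.6821 — ≈ 0.6824.

y_n = 1.19 m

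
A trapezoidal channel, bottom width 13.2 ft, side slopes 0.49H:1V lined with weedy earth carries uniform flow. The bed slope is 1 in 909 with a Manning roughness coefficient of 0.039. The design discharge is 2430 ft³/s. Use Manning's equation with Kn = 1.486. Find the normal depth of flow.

y_n = 20.5 ft

Manning's equation rearranged: A R^(2/3) = nQ / (1.486·√S) = 0.039 × 2430 / (1.486 × √0.0011) = 1923.
Try y = 25.4 ft: A R^(2/3) = 2888 — too large.
Try y = 15 ft: A R^(2/3) = 1086 — too small.
Try y = 20.5 ft: A R^(2/3) = 1921 — ≈ 1923.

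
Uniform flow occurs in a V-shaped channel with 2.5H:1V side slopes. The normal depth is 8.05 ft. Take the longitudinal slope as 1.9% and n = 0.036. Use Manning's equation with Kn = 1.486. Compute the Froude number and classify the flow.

For a triangular section with side slope z = 2.5: A = zy² = 2.5×8.05² = 162 ft²; P = 2y√(1+z²) = 2×8.05×2.693 = 43.35 ft.
Hydraulic radius R = A/P = 162/43.35 = 3.737 ft.
V = (1.486/n) R^(2/3) √S = (1.486/0.036) × 3.737^(2/3) × √0.019 = 13.7 ft/s. Hydraulic depth D_h = A/T = 162/40.25 = 4.025 ft.
Froude number Fr = V/√(g·D_h) = 13.7/√(32.2×4.025) = 1.2, which is greater than 1, so the flow is supercritical.

supercritical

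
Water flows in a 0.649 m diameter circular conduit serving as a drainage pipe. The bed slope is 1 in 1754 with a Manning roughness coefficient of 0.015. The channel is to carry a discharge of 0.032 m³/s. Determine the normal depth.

Manning's equation rearranged: A R^(2/3) = nQ / (1·√S) = 0.015 × 0.032 / (√0.0005701) = 0.0201.
Try y = 0.224 m: A R^(2/3) = 0.0252 — high.
Try y = 0.153 m: A R^(2/3) = 0.01199 — low.
Try y = 0.199 m: A R^(2/3) = 0.0201 — ≈ 0.0201.

y_n = 0.199 m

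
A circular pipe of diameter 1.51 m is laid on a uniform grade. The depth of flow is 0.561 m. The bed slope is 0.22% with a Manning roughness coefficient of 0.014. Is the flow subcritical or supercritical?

subcritical

For a circular section of diameter D = 1.51 m at depth y = 0.561 m, the central angle is θ = 2 arccos(1 − 2y/D) = 2.622 rad. Then A = (D²/8)(θ − sin θ) = 0.6057 m² and P = Dθ/2 = 1.98 m.
Hydraulic radius R = A/P = 0.6057/1.98 = 0.306 m.
V = (1/n) R^(2/3) √S = (1/0.014) × 0.306^(2/3) × √0.0022 = 1.521 m/s. Hydraulic depth D_h = A/T = 0.6057/1.459 = 0.4151 m.
Froude number Fr = V/√(g·D_h) = 1.521/√(9.81×0.4151) = 0.754, which is less than 1, so the flow is subcritical.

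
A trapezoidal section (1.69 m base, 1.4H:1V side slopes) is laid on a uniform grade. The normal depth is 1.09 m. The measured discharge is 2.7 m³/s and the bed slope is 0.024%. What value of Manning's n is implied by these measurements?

n = 0.015

With bottom width b = 1.69 m and side slope z = 1.4: A = (b + zy)y = (1.69 + 1.4×1.09)×1.09 = 3.505 m²; P = b + 2y√(1+z²) = 1.69 + 2×1.09×1.72 = 5.441 m.
Hydraulic radius R = A/P = 3.505/5.441 = 0.6443 m.
Rearranging Manning's equation: n = (1/Q) A R^(2/3) S^(1/2) = (1/2.7) × 3.505 × 0.6443^(2/3) × √0.00024 = 0.015.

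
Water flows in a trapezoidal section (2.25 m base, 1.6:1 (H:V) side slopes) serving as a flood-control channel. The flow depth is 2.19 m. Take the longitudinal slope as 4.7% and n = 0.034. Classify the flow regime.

With bottom width b = 2.25 m and side slope z = 1.6: A = (b + zy)y = (2.25 + 1.6×2.19)×2.19 = 12.6 m²; P = b + 2y√(1+z²) = 2.25 + 2×2.19×1.887 = 10.51 m.
Hydraulic radius R = A/P = 12.6/10.51 = 1.199 m.
V = (1/n) R^(2/3) √S = (1/0.034) × 1.199^(2/3) × √0.047 = 7.194 m/s. Hydraulic depth D_h = A/T = 12.6/9.258 = 1.361 m.
Froude number Fr = V/√(g·D_h) = 7.194/√(9.81×1.361) = 1.97, which is greater than 1, so the flow is supercritical.

supercritical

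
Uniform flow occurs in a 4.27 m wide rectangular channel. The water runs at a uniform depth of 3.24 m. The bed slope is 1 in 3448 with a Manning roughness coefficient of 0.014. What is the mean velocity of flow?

V = 1.44 m/s

Flow area A = b·y = 4.27 × 3.24 = 13.83 m². Wetted perimeter P = b + 2y = 4.27 + 2×3.24 = 10.75 m.
Hydraulic radius R = A/P = 13.83/10.75 = 1.287 m.
From Manning's equation, V = (1/n) R^(2/3) S^(1/2) = (1/0.014) × 1.287^(2/3) × 0.00029^(1/2) = 1.44 m/s.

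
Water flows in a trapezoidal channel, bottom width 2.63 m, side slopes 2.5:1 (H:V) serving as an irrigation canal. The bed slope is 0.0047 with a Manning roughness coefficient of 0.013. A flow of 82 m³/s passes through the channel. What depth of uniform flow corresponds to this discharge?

Manning's equation rearranged: A R^(2/3) = nQ / (1·√S) = 0.013 × 82 / (√0.0047) = 15.55.
At y = 1.65 m: A R^(2/3) = 10.91 — short.
At y = 2.22 m: A R^(2/3) = 21.02 — over.
At y = 1.94 m: A R^(2/3) = 15.55 — ≈ 15.55.

y_n = 1.94 m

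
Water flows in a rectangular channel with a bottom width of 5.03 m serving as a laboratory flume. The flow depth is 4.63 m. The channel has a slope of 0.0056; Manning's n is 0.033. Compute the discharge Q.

Q = 73.1 m³/s

Flow area A = b·y = 5.03 × 4.63 = 23.29 m². Wetted perimeter P = b + 2y = 5.03 + 2×4.63 = 14.29 m.
Hydraulic radius R = A/P = 23.29/14.29 = 1.63 m.
Manning's equation: Q = (1/n) A R^(2/3) S^(1/2) = (1/0.033) × 23.29 × 1.63^(2/3) × 0.0056^(1/2) = 73.1 m³/s.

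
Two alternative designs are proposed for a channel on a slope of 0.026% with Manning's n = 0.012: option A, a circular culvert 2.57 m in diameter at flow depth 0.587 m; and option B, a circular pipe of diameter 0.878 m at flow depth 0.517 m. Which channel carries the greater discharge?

channel A

Channel A: For a circular section of diameter D = 2.57 m at depth y = 0.587 m, the central angle is θ = 2 arccos(1 − 2y/D) = 1.993 rad. Then A = (D²/8)(θ − sin θ) = 0.8925 m² and P = Dθ/2 = 2.561 m. Hydraulic radius R = A/P = 0.8925/2.561 = 0.3485 m. Q_A = (1/0.012)·0.8925·0.3485^(2/3)·√0.00026 = 0.5939 m³/s.
Channel B: For a circular section of diameter D = 0.878 m at depth y = 0.517 m, the central angle is θ = 2 arccos(1 − 2y/D) = 3.499 rad. Then A = (D²/8)(θ − sin θ) = 0.3708 m² and P = Dθ/2 = 1.536 m. Hydraulic radius R = A/P = 0.3708/1.536 = 0.2414 m. Q_B = (1/0.012)·0.3708·0.2414^(2/3)·√0.00026 = 0.1932 m³/s.
Q_A = 0.5939 m³/s vs Q_B = 0.1932 m³/s, so channel A carries more.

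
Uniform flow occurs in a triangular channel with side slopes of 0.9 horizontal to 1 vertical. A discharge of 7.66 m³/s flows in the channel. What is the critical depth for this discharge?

At critical depth, Q² T / (g A³) = 1, i.e. A³/T = Q²/g = 7.66²/9.81 = 5.981.
Try y = 2.06 m: A³/T = 15.02 — over.
Try y = 1.71 m: A³/T = 5.922 — matches.

y_c = 1.71 m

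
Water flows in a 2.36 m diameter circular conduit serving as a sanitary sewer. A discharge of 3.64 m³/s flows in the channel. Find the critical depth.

y_c = 0.865 m

At critical depth, Q² T / (g A³) = 1, i.e. A³/T = Q²/g = 3.64²/9.81 = 1.351.
At y = 0.944 m: A³/T = 1.887 — over.
At y = 0.602 m: A³/T = 0.331 — short.
At y = 0.865 m: A³/T = 1.348 — close enough.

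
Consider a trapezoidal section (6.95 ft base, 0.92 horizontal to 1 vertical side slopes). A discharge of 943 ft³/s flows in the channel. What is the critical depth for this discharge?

At critical depth, Q² T / (g A³) = 1, i.e. A³/T = Q²/g = 943²/32.2 = 27620.
Try y = 4.89 ft: A³/T = 11000 — low.
Try y = 7.57 ft: A³/T = 55970 — high.
Try y = 6.28 ft: A³/T = 27590 — matches.

y_c = 6.28 ft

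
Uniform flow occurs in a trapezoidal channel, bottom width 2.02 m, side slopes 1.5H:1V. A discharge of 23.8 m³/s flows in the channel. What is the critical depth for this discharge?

At critical depth, Q² T / (g A³) = 1, i.e. A³/T = Q²/g = 23.8²/9.81 = 57.74.
Try y = 2.05 m: A³/T = 139.5 — high.
Try y = 1.64 m: A³/T = 57.15 — ≈ 57.74.

y_c = 1.64 m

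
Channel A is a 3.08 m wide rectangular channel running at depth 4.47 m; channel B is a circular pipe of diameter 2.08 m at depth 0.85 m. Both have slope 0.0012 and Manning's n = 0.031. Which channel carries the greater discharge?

channel A

Channel A: Flow area A = b·y = 3.08 × 4.47 = 13.77 m². Wetted perimeter P = b + 2y = 3.08 + 2×4.47 = 12.02 m. Hydraulic radius R = A/P = 13.77/12.02 = 1.145 m. Q_A = (1/0.031)·13.77·1.145^(2/3)·√0.0012 = 16.84 m³/s.
Channel B: For a circular section of diameter D = 2.08 m at depth y = 0.85 m, the central angle is θ = 2 arccos(1 − 2y/D) = 2.774 rad. Then A = (D²/8)(θ − sin θ) = 1.306 m² and P = Dθ/2 = 2.885 m. Hydraulic radius R = A/P = 1.306/2.885 = 0.4527 m. Q_B = (1/0.031)·1.306·0.4527^(2/3)·√0.0012 = 0.8604 m³/s.
Q_A = 16.84 m³/s vs Q_B = 0.8604 m³/s, so channel A carries more.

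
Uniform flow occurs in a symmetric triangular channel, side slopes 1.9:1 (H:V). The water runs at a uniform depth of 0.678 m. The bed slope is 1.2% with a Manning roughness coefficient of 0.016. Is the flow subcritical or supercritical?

supercritical

For a triangular section with side slope z = 1.9: A = zy² = 1.9×0.678² = 0.8734 m²; P = 2y√(1+z²) = 2×0.678×2.147 = 2.911 m.
Hydraulic radius R = A/P = 0.8734/2.911 = 0.3 m.
V = (1/n) R^(2/3) √S = (1/0.016) × 0.3^(2/3) × √0.012 = 3.068 m/s. Hydraulic depth D_h = A/T = 0.8734/2.576 = 0.339 m.
Froude number Fr = V/√(g·D_h) = 3.068/√(9.81×0.339) = 1.68, which is greater than 1, so the flow is supercritical.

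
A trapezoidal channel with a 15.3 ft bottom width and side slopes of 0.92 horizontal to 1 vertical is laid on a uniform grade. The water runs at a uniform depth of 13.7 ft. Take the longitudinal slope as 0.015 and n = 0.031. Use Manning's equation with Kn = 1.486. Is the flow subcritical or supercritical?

supercritical

With bottom width b = 15.3 ft and side slope z = 0.92: A = (b + zy)y = (15.3 + 0.92×13.7)×13.7 = 382.3 ft²; P = b + 2y√(1+z²) = 15.3 + 2×13.7×1.359 = 52.53 ft.
Hydraulic radius R = A/P = 382.3/52.53 = 7.277 ft.
V = (1.486/n) R^(2/3) √S = (1.486/0.031) × 7.277^(2/3) × √0.015 = 22.05 ft/s. Hydraulic depth D_h = A/T = 382.3/40.51 = 9.437 ft.
Froude number Fr = V/√(g·D_h) = 22.05/√(32.2×9.437) = 1.26, which is greater than 1, so the flow is supercritical.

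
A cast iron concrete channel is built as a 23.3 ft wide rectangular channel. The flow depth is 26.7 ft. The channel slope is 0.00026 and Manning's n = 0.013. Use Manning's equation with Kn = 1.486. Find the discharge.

Q = 4630 ft³/s

Flow area A = b·y = 23.3 × 26.7 = 622.1 ft². Wetted perimeter P = b + 2y = 23.3 + 2×26.7 = 76.7 ft.
Hydraulic radius R = A/P = 622.1/76.7 = 8.111 ft.
Manning's equation: Q = (1.486/n) A R^(2/3) S^(1/2) = (1.486/0.013) × 622.1 × 8.111^(2/3) × 0.00026^(1/2) = 4630 ft³/s.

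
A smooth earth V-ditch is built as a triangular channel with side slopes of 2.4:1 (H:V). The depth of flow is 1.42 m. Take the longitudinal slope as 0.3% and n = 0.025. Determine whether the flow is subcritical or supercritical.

subcritical

For a triangular section with side slope z = 2.4: A = zy² = 2.4×1.42² = 4.839 m²; P = 2y√(1+z²) = 2×1.42×2.6 = 7.384 m.
Hydraulic radius R = A/P = 4.839/7.384 = 0.6554 m.
V = (1/n) R^(2/3) √S = (1/0.025) × 0.6554^(2/3) × √0.003 = 1.653 m/s. Hydraulic depth D_h = A/T = 4.839/6.816 = 0.71 m.
Froude number Fr = V/√(g·D_h) = 1.653/√(9.81×0.71) = 0.626, which is less than 1, so the flow is subcritical.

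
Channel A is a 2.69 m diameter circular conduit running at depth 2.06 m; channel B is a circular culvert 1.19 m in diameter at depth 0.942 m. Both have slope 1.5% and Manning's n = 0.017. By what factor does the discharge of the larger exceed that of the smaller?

Channel A: For a circular section of diameter D = 2.69 m at depth y = 2.06 m, the central angle is θ = 2 arccos(1 − 2y/D) = 4.263 rad. Then A = (D²/8)(θ − sin θ) = 4.67 m² and P = Dθ/2 = 5.733 m. Hydraulic radius R = A/P = 4.67/5.733 = 0.8146 m. Q_A = (1/0.017)·4.67·0.8146^(2/3)·√0.015 = 29.35 m³/s.
Channel B: For a circular section of diameter D = 1.19 m at depth y = 0.942 m, the central angle is θ = 2 arccos(1 − 2y/D) = 4.387 rad. Then A = (D²/8)(θ − sin θ) = 0.9443 m² and P = Dθ/2 = 2.61 m. Hydraulic radius R = A/P = 0.9443/2.61 = 0.3618 m. Q_B = (1/0.017)·0.9443·0.3618^(2/3)·√0.015 = 3.454 m³/s.
The larger discharge is 29.35 m³/s and the smaller is 3.454 m³/s; the ratio is 8.5.

8.5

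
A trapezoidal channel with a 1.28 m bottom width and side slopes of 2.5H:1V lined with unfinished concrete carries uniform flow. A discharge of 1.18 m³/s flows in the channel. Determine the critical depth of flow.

y_c = 0.35 m

At critical depth, Q² T / (g A³) = 1, i.e. A³/T = Q²/g = 1.18²/9.81 = 0.1419.
Try y = 0.281 m: A³/T = 0.06439 — low.
Try y = 0.435 m: A³/T = 0.3161 — high.
Try y = 0.35 m: A³/T = 0.1416 — close enough.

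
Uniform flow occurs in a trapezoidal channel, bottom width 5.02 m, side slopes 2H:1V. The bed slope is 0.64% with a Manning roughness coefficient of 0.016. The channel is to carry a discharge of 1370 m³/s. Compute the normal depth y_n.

y_n = 6.58 m

Manning's equation rearranged: A R^(2/3) = nQ / (1·√S) = 0.016 × 1370 / (√0.0064) = 274.
Try y = 7.38 m: A R^(2/3) = 357.9 — over.
Try y = 5.86 m: A R^(2/3) = 210.4 — short.
Try y = 6.58 m: A R^(2/3) = 274.3 — ≈ 274.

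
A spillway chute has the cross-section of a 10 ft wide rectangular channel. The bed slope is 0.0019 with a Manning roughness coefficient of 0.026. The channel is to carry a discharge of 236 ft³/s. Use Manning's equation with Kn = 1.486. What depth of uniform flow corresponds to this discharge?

Manning's equation rearranged: A R^(2/3) = nQ / (1.486·√S) = 0.026 × 236 / (1.486 × √0.0019) = 94.73.
Try y = 6.36 ft: A R^(2/3) = 126.3 — too large.
Try y = 5.11 ft: A R^(2/3) = 94.81 — close enough.

y_n = 5.11 ft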